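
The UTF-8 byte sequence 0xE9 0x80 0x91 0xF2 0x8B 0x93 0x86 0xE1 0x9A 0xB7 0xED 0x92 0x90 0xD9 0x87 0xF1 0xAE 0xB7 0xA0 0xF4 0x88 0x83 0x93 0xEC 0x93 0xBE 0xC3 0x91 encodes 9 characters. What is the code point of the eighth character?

Offset 0: leading byte 0xE9 = 11101001 → 3-byte char #1 = E9 80 91.
Offset 3: leading byte 0xF2 = 11110010 → 4-byte char #2 = F2 8B 93 86.
Offset 7: leading byte 0xE1 = 11100001 → 3-byte char #3 = E1 9A B7.
Offset 10: leading byte 0xED = 11101101 → 3-byte char #4 = ED 92 90.
Offset 13: leading byte 0xD9 = 11011001 → 2-byte char #5 = D9 87.
Offset 15: leading byte 0xF1 = 11110001 → 4-byte char #6 = F1 AE B7 A0.
Offset 19: leading byte 0xF4 = 11110100 → 4-byte char #7 = F4 88 83 93.
Offset 23: leading byte 0xEC = 11101100 → 3-byte char #8 = EC 93 BE.
Leading byte 0xEC = 11101100 matches 1110xxxx → 3-byte sequence.
Byte 1: 0xEC = 11101100, payload 1100 (4 bits).
Byte 2: 0x93 = 10010011 (10xxxxxx ✓), payload 010011.
Byte 3: 0xBE = 10111110 (10xxxxxx ✓), payload 111110.
Concatenate: 1100010011111110 = 0xC4FE (16 bits → U+C4FE).

U+C4FE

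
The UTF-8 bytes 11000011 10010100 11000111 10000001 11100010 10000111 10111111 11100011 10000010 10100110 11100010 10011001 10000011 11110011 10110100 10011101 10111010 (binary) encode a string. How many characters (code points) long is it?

Byte at offset 0: 0xC3 = 11000011 → 2-byte char (#1). Advance 2.
Byte at offset 2: 0xC7 = 11000111 → 2-byte char (#2). Advance 2.
Byte at offset 4: 0xE2 = 11100010 → 3-byte char (#3). Advance 3.
Byte at offset 7: 0xE3 = 11100011 → 3-byte char (#4). Advance 3.
Byte at offset 10: 0xE2 = 11100010 → 3-byte char (#5). Advance 3.
Byte at offset 13: 0xF3 = 11110011 → 4-byte char (#6). Advance 4.
Reached end at offset 17 after 6 code points.

6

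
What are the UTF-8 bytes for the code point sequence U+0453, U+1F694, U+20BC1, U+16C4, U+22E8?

U+0453: 2-byte form → D1 93.
U+1F694: 4-byte form → F0 9F 9A 94.
U+20BC1: 4-byte form → F0 A0 AF 81.
U+16C4: 3-byte form → E1 9B 84.
U+22E8: 3-byte form → E2 8B A8.
Concatenated (16 bytes): D1 93 F0 9F 9A 94 F0 A0 AF 81 E1 9B 84 E2 8B A8.

D1 93 F0 9F 9A 94 F0 A0 AF 81 E1 9B 84 E2 8B A8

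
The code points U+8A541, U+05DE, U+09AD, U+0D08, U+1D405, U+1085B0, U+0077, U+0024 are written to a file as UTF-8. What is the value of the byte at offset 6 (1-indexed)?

1-indexed offset 6 is 0-indexed offset 5.
U+8A541 → 4-byte form F2 8A 95 81 at offsets 0–3.
U+05DE → 2-byte form D7 9E at offsets 4–5.
Offset 5 falls in char 2's range; it's byte 2 of D7 9E = 0x9E.

0x9E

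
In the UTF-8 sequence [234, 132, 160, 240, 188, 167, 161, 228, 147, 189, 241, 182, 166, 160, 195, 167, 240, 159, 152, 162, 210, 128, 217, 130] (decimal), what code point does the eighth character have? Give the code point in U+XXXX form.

U+0642

Offset 0: leading byte 0xEA = 11101010 → 3-byte char #1 = EA 84 A0.
Offset 3: leading byte 0xF0 = 11110000 → 4-byte char #2 = F0 BC A7 A1.
Offset 7: leading byte 0xE4 = 11100100 → 3-byte char #3 = E4 93 BD.
Offset 10: leading byte 0xF1 = 11110001 → 4-byte char #4 = F1 B6 A6 A0.
Offset 14: leading byte 0xC3 = 11000011 → 2-byte char #5 = C3 A7.
Offset 16: leading byte 0xF0 = 11110000 → 4-byte char #6 = F0 9F 98 A2.
Offset 20: leading byte 0xD2 = 11010010 → 2-byte char #7 = D2 80.
Offset 22: leading byte 0xD9 = 11011001 → 2-byte char #8 = D9 82.
Leading byte 0xD9 = 11011001 matches 110xxxxx → 2-byte sequence.
Byte 1: 0xD9 = 11011001, payload 11001 (5 bits).
Byte 2: 0x82 = 10000010 (10xxxxxx ✓), payload 000010.
Concatenate: 11001000010 = 0x642 (11 bits → U+0642).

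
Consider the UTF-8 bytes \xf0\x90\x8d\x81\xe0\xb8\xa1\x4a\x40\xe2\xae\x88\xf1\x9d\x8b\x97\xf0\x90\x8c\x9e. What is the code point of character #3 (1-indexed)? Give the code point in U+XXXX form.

U+004A

Offset 0: leading byte 0xF0 = 11110000 → 4-byte char #1 = F0 90 8D 81.
Offset 4: leading byte 0xE0 = 11100000 → 3-byte char #2 = E0 B8 A1.
Offset 7: leading byte 0x4A = 01001010 → 1-byte char #3 = 4A.
Leading byte 0x4A = 01001010 matches 0xxxxxxx → 1-byte sequence.
Byte 1: 0x4A = 01001010, payload 1001010 (7 bits).
Concatenate: 1001010 = 0x4A (7 bits → U+004A).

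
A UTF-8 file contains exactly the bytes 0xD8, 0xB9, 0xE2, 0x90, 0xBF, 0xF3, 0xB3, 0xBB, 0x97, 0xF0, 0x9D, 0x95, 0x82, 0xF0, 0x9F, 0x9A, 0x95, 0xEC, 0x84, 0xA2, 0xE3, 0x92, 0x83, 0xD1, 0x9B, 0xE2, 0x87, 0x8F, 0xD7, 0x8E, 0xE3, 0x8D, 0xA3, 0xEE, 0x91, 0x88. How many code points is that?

Byte at offset 0: 0xD8 = 11011000 → 2-byte char (#1). Advance 2.
Byte at offset 2: 0xE2 = 11100010 → 3-byte char (#2). Advance 3.
Byte at offset 5: 0xF3 = 11110011 → 4-byte char (#3). Advance 4.
Byte at offset 9: 0xF0 = 11110000 → 4-byte char (#4). Advance 4.
Byte at offset 13: 0xF0 = 11110000 → 4-byte char (#5). Advance 4.
Byte at offset 17: 0xEC = 11101100 → 3-byte char (#6). Advance 3.
Byte at offset 20: 0xE3 = 11100011 → 3-byte char (#7). Advance 3.
Byte at offset 23: 0xD1 = 11010001 → 2-byte char (#8). Advance 2.
Byte at offset 25: 0xE2 = 11100010 → 3-byte char (#9). Advance 3.
Byte at offset 28: 0xD7 = 11010111 → 2-byte char (#10). Advance 2.
Byte at offset 30: 0xE3 = 11100011 → 3-byte char (#11). Advance 3.
Byte at offset 33: 0xEE = 11101110 → 3-byte char (#12). Advance 3.
Reached end at offset 36 after 12 code points.

12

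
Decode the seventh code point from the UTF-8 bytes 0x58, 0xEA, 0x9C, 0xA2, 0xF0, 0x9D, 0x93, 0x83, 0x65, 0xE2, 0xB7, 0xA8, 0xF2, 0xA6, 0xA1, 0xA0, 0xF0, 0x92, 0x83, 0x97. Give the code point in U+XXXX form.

Offset 0: leading byte 0x58 = 01011000 → 1-byte char #1 = 58.
Offset 1: leading byte 0xEA = 11101010 → 3-byte char #2 = EA 9C A2.
Offset 4: leading byte 0xF0 = 11110000 → 4-byte char #3 = F0 9D 93 83.
Offset 8: leading byte 0x65 = 01100101 → 1-byte char #4 = 65.
Offset 9: leading byte 0xE2 = 11100010 → 3-byte char #5 = E2 B7 A8.
Offset 12: leading byte 0xF2 = 11110010 → 4-byte char #6 = F2 A6 A1 A0.
Offset 16: leading byte 0xF0 = 11110000 → 4-byte char #7 = F0 92 83 97.
Leading byte 0xF0 = 11110000 matches 11110xxx → 4-byte sequence.
Byte 1: 0xF0 = 11110000, payload 000 (3 bits).
Byte 2: 0x92 = 10010010 (10xxxxxx ✓), payload 010010.
Byte 3: 0x83 = 10000011 (10xxxxxx ✓), payload 000011.
Byte 4: 0x97 = 10010111 (10xxxxxx ✓), payload 010111.
Concatenate: 000010010000011010111 = 0x120D7 (21 bits → U+120D7).

U+120D7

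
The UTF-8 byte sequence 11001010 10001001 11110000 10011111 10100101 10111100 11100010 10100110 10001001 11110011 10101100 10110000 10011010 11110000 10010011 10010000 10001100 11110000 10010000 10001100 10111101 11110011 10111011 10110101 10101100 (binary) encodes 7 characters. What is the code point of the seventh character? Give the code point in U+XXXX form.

U+FBD6C

Offset 0: leading byte 0xCA = 11001010 → 2-byte char #1 = CA 89.
Offset 2: leading byte 0xF0 = 11110000 → 4-byte char #2 = F0 9F A5 BC.
Offset 6: leading byte 0xE2 = 11100010 → 3-byte char #3 = E2 A6 89.
Offset 9: leading byte 0xF3 = 11110011 → 4-byte char #4 = F3 AC B0 9A.
Offset 13: leading byte 0xF0 = 11110000 → 4-byte char #5 = F0 93 90 8C.
Offset 17: leading byte 0xF0 = 11110000 → 4-byte char #6 = F0 90 8C BD.
Offset 21: leading byte 0xF3 = 11110011 → 4-byte char #7 = F3 BB B5 AC.
Leading byte 0xF3 = 11110011 matches 11110xxx → 4-byte sequence.
Byte 1: 0xF3 = 11110011, payload 011 (3 bits).
Byte 2: 0xBB = 10111011 (10xxxxxx ✓), payload 111011.
Byte 3: 0xB5 = 10110101 (10xxxxxx ✓), payload 110101.
Byte 4: 0xAC = 10101100 (10xxxxxx ✓), payload 101100.
Concatenate: 011111011110101101100 = 0xFBD6C (21 bits → U+FBD6C).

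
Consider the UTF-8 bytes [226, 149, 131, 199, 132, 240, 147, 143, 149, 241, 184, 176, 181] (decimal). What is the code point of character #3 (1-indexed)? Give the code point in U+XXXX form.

U+133D5

Offset 0: leading byte 0xE2 = 11100010 → 3-byte char #1 = E2 95 83.
Offset 3: leading byte 0xC7 = 11000111 → 2-byte char #2 = C7 84.
Offset 5: leading byte 0xF0 = 11110000 → 4-byte char #3 = F0 93 8F 95.
Leading byte 0xF0 = 11110000 matches 11110xxx → 4-byte sequence.
Byte 1: 0xF0 = 11110000, payload 000 (3 bits).
Byte 2: 0x93 = 10010011 (10xxxxxx ✓), payload 010011.
Byte 3: 0x8F = 10001111 (10xxxxxx ✓), payload 001111.
Byte 4: 0x95 = 10010101 (10xxxxxx ✓), payload 010101.
Concatenate: 000010011001111010101 = 0x133D5 (21 bits → U+133D5).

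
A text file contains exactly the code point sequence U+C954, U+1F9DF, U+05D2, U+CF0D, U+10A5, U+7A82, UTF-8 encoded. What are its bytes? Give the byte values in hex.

EC A5 94 F0 9F A7 9F D7 92 EC BC 8D E1 82 A5 E7 AA 82

U+C954: 3-byte form → EC A5 94.
U+1F9DF: 4-byte form → F0 9F A7 9F.
U+05D2: 2-byte form → D7 92.
U+CF0D: 3-byte form → EC BC 8D.
U+10A5: 3-byte form → E1 82 A5.
U+7A82: 3-byte form → E7 AA 82.
Concatenated (18 bytes): EC A5 94 F0 9F A7 9F D7 92 EC BC 8D E1 82 A5 E7 AA 82.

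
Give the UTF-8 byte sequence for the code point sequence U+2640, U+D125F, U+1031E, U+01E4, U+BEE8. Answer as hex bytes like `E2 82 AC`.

E2 99 80 F3 91 89 9F F0 90 8C 9E C7 A4 EB BB A8

U+2640: 3-byte form → E2 99 80.
U+D125F: 4-byte form → F3 91 89 9F.
U+1031E: 4-byte form → F0 90 8C 9E.
U+01E4: 2-byte form → C7 A4.
U+BEE8: 3-byte form → EB BB A8.
Concatenated (16 bytes): E2 99 80 F3 91 89 9F F0 90 8C 9E C7 A4 EB BB A8.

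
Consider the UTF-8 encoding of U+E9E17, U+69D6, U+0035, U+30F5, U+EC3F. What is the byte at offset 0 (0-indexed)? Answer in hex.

U+E9E17 → 4-byte form F3 A9 B8 97 at offsets 0–3.
Offset 0 falls in char 1's range; it's byte 1 of F3 A9 B8 97 = 0xF3.

0xF3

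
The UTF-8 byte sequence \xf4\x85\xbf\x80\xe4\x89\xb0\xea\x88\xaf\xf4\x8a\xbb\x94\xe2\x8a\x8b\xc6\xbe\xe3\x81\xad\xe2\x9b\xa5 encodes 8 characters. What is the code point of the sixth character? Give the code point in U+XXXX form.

U+01BE

Offset 0: leading byte 0xF4 = 11110100 → 4-byte char #1 = F4 85 BF 80.
Offset 4: leading byte 0xE4 = 11100100 → 3-byte char #2 = E4 89 B0.
Offset 7: leading byte 0xEA = 11101010 → 3-byte char #3 = EA 88 AF.
Offset 10: leading byte 0xF4 = 11110100 → 4-byte char #4 = F4 8A BB 94.
Offset 14: leading byte 0xE2 = 11100010 → 3-byte char #5 = E2 8A 8B.
Offset 17: leading byte 0xC6 = 11000110 → 2-byte char #6 = C6 BE.
Leading byte 0xC6 = 11000110 matches 110xxxxx → 2-byte sequence.
Byte 1: 0xC6 = 11000110, payload 00110 (5 bits).
Byte 2: 0xBE = 10111110 (10xxxxxx ✓), payload 111110.
Concatenate: 00110111110 = 0x1BE (11 bits → U+01BE).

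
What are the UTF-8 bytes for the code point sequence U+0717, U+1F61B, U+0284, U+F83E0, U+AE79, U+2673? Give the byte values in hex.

DC 97 F0 9F 98 9B CA 84 F3 B8 8F A0 EA B9 B9 E2 99 B3

U+0717: 2-byte form → DC 97.
U+1F61B: 4-byte form → F0 9F 98 9B.
U+0284: 2-byte form → CA 84.
U+F83E0: 4-byte form → F3 B8 8F A0.
U+AE79: 3-byte form → EA B9 B9.
U+2673: 3-byte form → E2 99 B3.
Concatenated (18 bytes): DC 97 F0 9F 98 9B CA 84 F3 B8 8F A0 EA B9 B9 E2 99 B3.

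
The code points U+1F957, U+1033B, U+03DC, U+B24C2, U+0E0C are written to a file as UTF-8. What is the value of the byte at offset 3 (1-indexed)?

1-indexed offset 3 is 0-indexed offset 2.
U+1F957 → 4-byte form F0 9F A5 97 at offsets 0–3.
Offset 2 falls in char 1's range; it's byte 3 of F0 9F A5 97 = 0xA5.

0xA5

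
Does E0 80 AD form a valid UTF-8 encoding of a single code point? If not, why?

Leading byte 0xE0 = 11100000 → 3-byte form.
Continuation bytes all match 10xxxxxx. Payload decodes to 0x2D.
But 0x2D < 0x800, the minimum for a 3-byte sequence — this is an overlong encoding.

invalid (overlong encoding)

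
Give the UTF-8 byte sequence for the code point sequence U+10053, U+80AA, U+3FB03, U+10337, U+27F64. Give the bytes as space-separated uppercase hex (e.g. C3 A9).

U+10053: 4-byte form → F0 90 81 93.
U+80AA: 3-byte form → E8 82 AA.
U+3FB03: 4-byte form → F0 BF AC 83.
U+10337: 4-byte form → F0 90 8C B7.
U+27F64: 4-byte form → F0 A7 BD A4.
Concatenated (19 bytes): F0 90 81 93 E8 82 AA F0 BF AC 83 F0 90 8C B7 F0 A7 BD A4.

F0 90 81 93 E8 82 AA F0 BF AC 83 F0 90 8C B7 F0 A7 BD A4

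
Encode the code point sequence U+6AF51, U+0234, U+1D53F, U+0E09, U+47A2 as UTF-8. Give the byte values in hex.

U+6AF51: 4-byte form → F1 AA BD 91.
U+0234: 2-byte form → C8 B4.
U+1D53F: 4-byte form → F0 9D 94 BF.
U+0E09: 3-byte form → E0 B8 89.
U+47A2: 3-byte form → E4 9E A2.
Concatenated (16 bytes): F1 AA BD 91 C8 B4 F0 9D 94 BF E0 B8 89 E4 9E A2.

F1 AA BD 91 C8 B4 F0 9D 94 BF E0 B8 89 E4 9E A2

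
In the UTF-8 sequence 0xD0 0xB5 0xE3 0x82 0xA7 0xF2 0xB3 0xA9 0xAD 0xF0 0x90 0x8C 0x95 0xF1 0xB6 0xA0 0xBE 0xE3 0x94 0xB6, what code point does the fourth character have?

Offset 0: leading byte 0xD0 = 11010000 → 2-byte char #1 = D0 B5.
Offset 2: leading byte 0xE3 = 11100011 → 3-byte char #2 = E3 82 A7.
Offset 5: leading byte 0xF2 = 11110010 → 4-byte char #3 = F2 B3 A9 AD.
Offset 9: leading byte 0xF0 = 11110000 → 4-byte char #4 = F0 90 8C 95.
Leading byte 0xF0 = 11110000 matches 11110xxx → 4-byte sequence.
Byte 1: 0xF0 = 11110000, payload 000 (3 bits).
Byte 2: 0x90 = 10010000 (10xxxxxx ✓), payload 010000.
Byte 3: 0x8C = 10001100 (10xxxxxx ✓), payload 001100.
Byte 4: 0x95 = 10010101 (10xxxxxx ✓), payload 010101.
Concatenate: 000010000001100010101 = 0x10315 (21 bits → U+10315).

U+10315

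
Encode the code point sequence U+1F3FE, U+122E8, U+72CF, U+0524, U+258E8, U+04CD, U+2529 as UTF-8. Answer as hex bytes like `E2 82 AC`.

F0 9F 8F BE F0 92 8B A8 E7 8B 8F D4 A4 F0 A5 A3 A8 D3 8D E2 94 A9

U+1F3FE: 4-byte form → F0 9F 8F BE.
U+122E8: 4-byte form → F0 92 8B A8.
U+72CF: 3-byte form → E7 8B 8F.
U+0524: 2-byte form → D4 A4.
U+258E8: 4-byte form → F0 A5 A3 A8.
U+04CD: 2-byte form → D3 8D.
U+2529: 3-byte form → E2 94 A9.
Concatenated (22 bytes): F0 9F 8F BE F0 92 8B A8 E7 8B 8F D4 A4 F0 A5 A3 A8 D3 8D E2 94 A9.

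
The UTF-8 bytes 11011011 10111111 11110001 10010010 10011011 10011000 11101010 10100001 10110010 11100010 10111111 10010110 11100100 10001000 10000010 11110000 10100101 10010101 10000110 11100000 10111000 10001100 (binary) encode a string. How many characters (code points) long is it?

Byte at offset 0: 0xDB = 11011011 → 2-byte char (#1). Advance 2.
Byte at offset 2: 0xF1 = 11110001 → 4-byte char (#2). Advance 4.
Byte at offset 6: 0xEA = 11101010 → 3-byte char (#3). Advance 3.
Byte at offset 9: 0xE2 = 11100010 → 3-byte char (#4). Advance 3.
Byte at offset 12: 0xE4 = 11100100 → 3-byte char (#5). Advance 3.
Byte at offset 15: 0xF0 = 11110000 → 4-byte char (#6). Advance 4.
Byte at offset 19: 0xE0 = 11100000 → 3-byte char (#7). Advance 3.
Reached end at offset 22 after 7 code points.

7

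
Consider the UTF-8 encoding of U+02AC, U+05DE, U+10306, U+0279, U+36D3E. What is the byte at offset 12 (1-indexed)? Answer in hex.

0xB6

1-indexed offset 12 is 0-indexed offset 11.
U+02AC → 2-byte form CA AC at offsets 0–1.
U+05DE → 2-byte form D7 9E at offsets 2–3.
U+10306 → 4-byte form F0 90 8C 86 at offsets 4–7.
U+0279 → 2-byte form C9 B9 at offsets 8–9.
U+36D3E → 4-byte form F0 B6 B4 BE at offsets 10–13.
Offset 11 falls in char 5's range; it's byte 2 of F0 B6 B4 BE = 0xB6.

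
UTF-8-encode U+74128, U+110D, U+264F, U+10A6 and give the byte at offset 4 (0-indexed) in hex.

U+74128 → 4-byte form F1 B4 84 A8 at offsets 0–3.
U+110D → 3-byte form E1 84 8D at offsets 4–6.
Offset 4 falls in char 2's range; it's byte 1 of E1 84 8D = 0xE1.

0xE1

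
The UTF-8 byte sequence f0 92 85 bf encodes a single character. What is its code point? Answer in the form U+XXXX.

U+1217F

Leading byte 0xF0 = 11110000 matches 11110xxx → 4-byte sequence.
Byte 1: 0xF0 = 11110000, payload 000 (3 bits).
Byte 2: 0x92 = 10010010 (10xxxxxx ✓), payload 010010.
Byte 3: 0x85 = 10000101 (10xxxxxx ✓), payload 000101.
Byte 4: 0xBF = 10111111 (10xxxxxx ✓), payload 111111.
Concatenate: 000010010000101111111 = 0x1217F (21 bits → U+1217F).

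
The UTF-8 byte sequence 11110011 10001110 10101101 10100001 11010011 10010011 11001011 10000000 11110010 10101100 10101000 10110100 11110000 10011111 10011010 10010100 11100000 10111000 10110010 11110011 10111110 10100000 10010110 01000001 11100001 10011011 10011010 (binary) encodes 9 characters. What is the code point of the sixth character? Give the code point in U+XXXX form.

U+0E32

Offset 0: leading byte 0xF3 = 11110011 → 4-byte char #1 = F3 8E AD A1.
Offset 4: leading byte 0xD3 = 11010011 → 2-byte char #2 = D3 93.
Offset 6: leading byte 0xCB = 11001011 → 2-byte char #3 = CB 80.
Offset 8: leading byte 0xF2 = 11110010 → 4-byte char #4 = F2 AC A8 B4.
Offset 12: leading byte 0xF0 = 11110000 → 4-byte char #5 = F0 9F 9A 94.
Offset 16: leading byte 0xE0 = 11100000 → 3-byte char #6 = E0 B8 B2.
Leading byte 0xE0 = 11100000 matches 1110xxxx → 3-byte sequence.
Byte 1: 0xE0 = 11100000, payload 0000 (4 bits).
Byte 2: 0xB8 = 10111000 (10xxxxxx ✓), payload 111000.
Byte 3: 0xB2 = 10110010 (10xxxxxx ✓), payload 110010.
Concatenate: 0000111000110010 = 0xE32 (16 bits → U+0E32).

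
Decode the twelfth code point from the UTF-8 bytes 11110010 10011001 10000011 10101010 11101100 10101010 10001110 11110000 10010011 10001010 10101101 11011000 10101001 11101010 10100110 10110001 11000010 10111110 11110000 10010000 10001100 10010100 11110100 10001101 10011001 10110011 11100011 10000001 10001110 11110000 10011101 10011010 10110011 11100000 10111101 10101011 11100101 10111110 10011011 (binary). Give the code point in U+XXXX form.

U+5F9B

Offset 0: leading byte 0xF2 = 11110010 → 4-byte char #1 = F2 99 83 AA.
Offset 4: leading byte 0xEC = 11101100 → 3-byte char #2 = EC AA 8E.
Offset 7: leading byte 0xF0 = 11110000 → 4-byte char #3 = F0 93 8A AD.
Offset 11: leading byte 0xD8 = 11011000 → 2-byte char #4 = D8 A9.
Offset 13: leading byte 0xEA = 11101010 → 3-byte char #5 = EA A6 B1.
Offset 16: leading byte 0xC2 = 11000010 → 2-byte char #6 = C2 BE.
Offset 18: leading byte 0xF0 = 11110000 → 4-byte char #7 = F0 90 8C 94.
Offset 22: leading byte 0xF4 = 11110100 → 4-byte char #8 = F4 8D 99 B3.
Offset 26: leading byte 0xE3 = 11100011 → 3-byte char #9 = E3 81 8E.
Offset 29: leading byte 0xF0 = 11110000 → 4-byte char #10 = F0 9D 9A B3.
Offset 33: leading byte 0xE0 = 11100000 → 3-byte char #11 = E0 BD AB.
Offset 36: leading byte 0xE5 = 11100101 → 3-byte char #12 = E5 BE 9B.
Leading byte 0xE5 = 11100101 matches 1110xxxx → 3-byte sequence.
Byte 1: 0xE5 = 11100101, payload 0101 (4 bits).
Byte 2: 0xBE = 10111110 (10xxxxxx ✓), payload 111110.
Byte 3: 0x9B = 10011011 (10xxxxxx ✓), payload 011011.
Concatenate: 0101111110011011 = 0x5F9B (16 bits → U+5F9B).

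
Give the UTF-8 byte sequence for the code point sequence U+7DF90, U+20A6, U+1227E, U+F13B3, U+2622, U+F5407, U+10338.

F1 BD BE 90 E2 82 A6 F0 92 89 BE F3 B1 8E B3 E2 98 A2 F3 B5 90 87 F0 90 8C B8

U+7DF90: 4-byte form → F1 BD BE 90.
U+20A6: 3-byte form → E2 82 A6.
U+1227E: 4-byte form → F0 92 89 BE.
U+F13B3: 4-byte form → F3 B1 8E B3.
U+2622: 3-byte form → E2 98 A2.
U+F5407: 4-byte form → F3 B5 90 87.
U+10338: 4-byte form → F0 90 8C B8.
Concatenated (26 bytes): F1 BD BE 90 E2 82 A6 F0 92 89 BE F3 B1 8E B3 E2 98 A2 F3 B5 90 87 F0 90 8C B8.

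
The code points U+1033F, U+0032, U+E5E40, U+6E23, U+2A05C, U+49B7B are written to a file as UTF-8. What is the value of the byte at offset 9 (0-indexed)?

0xE6

U+1033F → 4-byte form F0 90 8C BF at offsets 0–3.
U+0032 → 1-byte form 32 at offsets 4–4.
U+E5E40 → 4-byte form F3 A5 B9 80 at offsets 5–8.
U+6E23 → 3-byte form E6 B8 A3 at offsets 9–11.
Offset 9 falls in char 4's range; it's byte 1 of E6 B8 A3 = 0xE6.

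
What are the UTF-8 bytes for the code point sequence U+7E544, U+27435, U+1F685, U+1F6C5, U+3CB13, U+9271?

U+7E544: 4-byte form → F1 BE 95 84.
U+27435: 4-byte form → F0 A7 90 B5.
U+1F685: 4-byte form → F0 9F 9A 85.
U+1F6C5: 4-byte form → F0 9F 9B 85.
U+3CB13: 4-byte form → F0 BC AC 93.
U+9271: 3-byte form → E9 89 B1.
Concatenated (23 bytes): F1 BE 95 84 F0 A7 90 B5 F0 9F 9A 85 F0 9F 9B 85 F0 BC AC 93 E9 89 B1.

F1 BE 95 84 F0 A7 90 B5 F0 9F 9A 85 F0 9F 9B 85 F0 BC AC 93 E9 89 B1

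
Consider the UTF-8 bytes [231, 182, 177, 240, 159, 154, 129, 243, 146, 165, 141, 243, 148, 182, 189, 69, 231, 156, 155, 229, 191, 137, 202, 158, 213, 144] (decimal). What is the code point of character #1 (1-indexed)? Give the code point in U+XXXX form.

Offset 0: leading byte 0xE7 = 11100111 → 3-byte char #1 = E7 B6 B1.
Leading byte 0xE7 = 11100111 matches 1110xxxx → 3-byte sequence.
Byte 1: 0xE7 = 11100111, payload 0111 (4 bits).
Byte 2: 0xB6 = 10110110 (10xxxxxx ✓), payload 110110.
Byte 3: 0xB1 = 10110001 (10xxxxxx ✓), payload 110001.
Concatenate: 0111110110110001 = 0x7DB1 (16 bits → U+7DB1).

U+7DB1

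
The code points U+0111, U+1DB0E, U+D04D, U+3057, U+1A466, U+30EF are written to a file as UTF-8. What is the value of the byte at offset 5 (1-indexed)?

1-indexed offset 5 is 0-indexed offset 4.
U+0111 → 2-byte form C4 91 at offsets 0–1.
U+1DB0E → 4-byte form F0 9D AC 8E at offsets 2–5.
Offset 4 falls in char 2's range; it's byte 3 of F0 9D AC 8E = 0xAC.

0xAC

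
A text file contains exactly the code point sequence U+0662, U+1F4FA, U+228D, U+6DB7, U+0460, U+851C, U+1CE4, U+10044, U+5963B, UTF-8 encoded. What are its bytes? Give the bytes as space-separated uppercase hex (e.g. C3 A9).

D9 A2 F0 9F 93 BA E2 8A 8D E6 B6 B7 D1 A0 E8 94 9C E1 B3 A4 F0 90 81 84 F1 99 98 BB

U+0662: 2-byte form → D9 A2.
U+1F4FA: 4-byte form → F0 9F 93 BA.
U+228D: 3-byte form → E2 8A 8D.
U+6DB7: 3-byte form → E6 B6 B7.
U+0460: 2-byte form → D1 A0.
U+851C: 3-byte form → E8 94 9C.
U+1CE4: 3-byte form → E1 B3 A4.
U+10044: 4-byte form → F0 90 81 84.
U+5963B: 4-byte form → F1 99 98 BB.
Concatenated (28 bytes): D9 A2 F0 9F 93 BA E2 8A 8D E6 B6 B7 D1 A0 E8 94 9C E1 B3 A4 F0 90 81 84 F1 99 98 BB.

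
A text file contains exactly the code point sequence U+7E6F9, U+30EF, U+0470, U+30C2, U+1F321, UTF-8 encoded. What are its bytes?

U+7E6F9: 4-byte form → F1 BE 9B B9.
U+30EF: 3-byte form → E3 83 AF.
U+0470: 2-byte form → D1 B0.
U+30C2: 3-byte form → E3 83 82.
U+1F321: 4-byte form → F0 9F 8C A1.
Concatenated (16 bytes): F1 BE 9B B9 E3 83 AF D1 B0 E3 83 82 F0 9F 8C A1.

F1 BE 9B B9 E3 83 AF D1 B0 E3 83 82 F0 9F 8C A1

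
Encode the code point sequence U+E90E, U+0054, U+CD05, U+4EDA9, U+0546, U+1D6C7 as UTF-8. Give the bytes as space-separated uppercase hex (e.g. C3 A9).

U+E90E: 3-byte form → EE A4 8E.
U+0054: 1-byte form → 54.
U+CD05: 3-byte form → EC B4 85.
U+4EDA9: 4-byte form → F1 8E B6 A9.
U+0546: 2-byte form → D5 86.
U+1D6C7: 4-byte form → F0 9D 9B 87.
Concatenated (17 bytes): EE A4 8E 54 EC B4 85 F1 8E B6 A9 D5 86 F0 9D 9B 87.

EE A4 8E 54 EC B4 85 F1 8E B6 A9 D5 86 F0 9D 9B 87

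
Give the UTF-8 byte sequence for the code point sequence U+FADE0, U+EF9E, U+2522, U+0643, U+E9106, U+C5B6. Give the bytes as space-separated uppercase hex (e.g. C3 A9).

U+FADE0: 4-byte form → F3 BA B7 A0.
U+EF9E: 3-byte form → EE BE 9E.
U+2522: 3-byte form → E2 94 A2.
U+0643: 2-byte form → D9 83.
U+E9106: 4-byte form → F3 A9 84 86.
U+C5B6: 3-byte form → EC 96 B6.
Concatenated (19 bytes): F3 BA B7 A0 EE BE 9E E2 94 A2 D9 83 F3 A9 84 86 EC 96 B6.

F3 BA B7 A0 EE BE 9E E2 94 A2 D9 83 F3 A9 84 86 EC 96 B6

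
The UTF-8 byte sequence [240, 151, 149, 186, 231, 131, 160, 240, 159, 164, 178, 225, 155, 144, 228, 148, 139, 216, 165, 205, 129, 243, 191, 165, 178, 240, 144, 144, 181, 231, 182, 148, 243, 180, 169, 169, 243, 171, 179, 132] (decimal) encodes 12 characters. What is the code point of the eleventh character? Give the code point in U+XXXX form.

Offset 0: leading byte 0xF0 = 11110000 → 4-byte char #1 = F0 97 95 BA.
Offset 4: leading byte 0xE7 = 11100111 → 3-byte char #2 = E7 83 A0.
Offset 7: leading byte 0xF0 = 11110000 → 4-byte char #3 = F0 9F A4 B2.
Offset 11: leading byte 0xE1 = 11100001 → 3-byte char #4 = E1 9B 90.
Offset 14: leading byte 0xE4 = 11100100 → 3-byte char #5 = E4 94 8B.
Offset 17: leading byte 0xD8 = 11011000 → 2-byte char #6 = D8 A5.
Offset 19: leading byte 0xCD = 11001101 → 2-byte char #7 = CD 81.
Offset 21: leading byte 0xF3 = 11110011 → 4-byte char #8 = F3 BF A5 B2.
Offset 25: leading byte 0xF0 = 11110000 → 4-byte char #9 = F0 90 90 B5.
Offset 29: leading byte 0xE7 = 11100111 → 3-byte char #10 = E7 B6 94.
Offset 32: leading byte 0xF3 = 11110011 → 4-byte char #11 = F3 B4 A9 A9.
Leading byte 0xF3 = 11110011 matches 11110xxx → 4-byte sequence.
Byte 1: 0xF3 = 11110011, payload 011 (3 bits).
Byte 2: 0xB4 = 10110100 (10xxxxxx ✓), payload 110100.
Byte 3: 0xA9 = 10101001 (10xxxxxx ✓), payload 101001.
Byte 4: 0xA9 = 10101001 (10xxxxxx ✓), payload 101001.
Concatenate: 011110100101001101001 = 0xF4A69 (21 bits → U+F4A69).

U+F4A69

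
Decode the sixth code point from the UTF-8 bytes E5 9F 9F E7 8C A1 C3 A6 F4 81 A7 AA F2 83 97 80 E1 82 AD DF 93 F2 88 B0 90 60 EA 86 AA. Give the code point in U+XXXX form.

Offset 0: leading byte 0xE5 = 11100101 → 3-byte char #1 = E5 9F 9F.
Offset 3: leading byte 0xE7 = 11100111 → 3-byte char #2 = E7 8C A1.
Offset 6: leading byte 0xC3 = 11000011 → 2-byte char #3 = C3 A6.
Offset 8: leading byte 0xF4 = 11110100 → 4-byte char #4 = F4 81 A7 AA.
Offset 12: leading byte 0xF2 = 11110010 → 4-byte char #5 = F2 83 97 80.
Offset 16: leading byte 0xE1 = 11100001 → 3-byte char #6 = E1 82 AD.
Leading byte 0xE1 = 11100001 matches 1110xxxx → 3-byte sequence.
Byte 1: 0xE1 = 11100001, payload 0001 (4 bits).
Byte 2: 0x82 = 10000010 (10xxxxxx ✓), payload 000010.
Byte 3: 0xAD = 10101101 (10xxxxxx ✓), payload 101101.
Concatenate: 0001000010101101 = 0x10AD (16 bits → U+10AD).

U+10AD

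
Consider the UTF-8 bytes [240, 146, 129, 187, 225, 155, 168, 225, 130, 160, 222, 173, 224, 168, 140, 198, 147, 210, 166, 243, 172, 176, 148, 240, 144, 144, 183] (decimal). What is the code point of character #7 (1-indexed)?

U+04A6

Offset 0: leading byte 0xF0 = 11110000 → 4-byte char #1 = F0 92 81 BB.
Offset 4: leading byte 0xE1 = 11100001 → 3-byte char #2 = E1 9B A8.
Offset 7: leading byte 0xE1 = 11100001 → 3-byte char #3 = E1 82 A0.
Offset 10: leading byte 0xDE = 11011110 → 2-byte char #4 = DE AD.
Offset 12: leading byte 0xE0 = 11100000 → 3-byte char #5 = E0 A8 8C.
Offset 15: leading byte 0xC6 = 11000110 → 2-byte char #6 = C6 93.
Offset 17: leading byte 0xD2 = 11010010 → 2-byte char #7 = D2 A6.
Leading byte 0xD2 = 11010010 matches 110xxxxx → 2-byte sequence.
Byte 1: 0xD2 = 11010010, payload 10010 (5 bits).
Byte 2: 0xA6 = 10100110 (10xxxxxx ✓), payload 100110.
Concatenate: 10010100110 = 0x4A6 (11 bits → U+04A6).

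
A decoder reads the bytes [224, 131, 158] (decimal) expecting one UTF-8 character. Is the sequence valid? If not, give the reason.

Leading byte 0xE0 = 11100000 → 3-byte form.
Continuation bytes all match 10xxxxxx. Payload decodes to 0xDE.
But 0xDE < 0x800, the minimum for a 3-byte sequence — this is an overlong encoding.

invalid (overlong encoding)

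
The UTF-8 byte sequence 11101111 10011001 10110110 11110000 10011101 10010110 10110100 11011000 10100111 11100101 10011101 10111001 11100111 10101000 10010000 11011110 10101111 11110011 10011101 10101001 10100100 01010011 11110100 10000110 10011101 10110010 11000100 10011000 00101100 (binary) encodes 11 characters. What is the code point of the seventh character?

Offset 0: leading byte 0xEF = 11101111 → 3-byte char #1 = EF 99 B6.
Offset 3: leading byte 0xF0 = 11110000 → 4-byte char #2 = F0 9D 96 B4.
Offset 7: leading byte 0xD8 = 11011000 → 2-byte char #3 = D8 A7.
Offset 9: leading byte 0xE5 = 11100101 → 3-byte char #4 = E5 9D B9.
Offset 12: leading byte 0xE7 = 11100111 → 3-byte char #5 = E7 A8 90.
Offset 15: leading byte 0xDE = 11011110 → 2-byte char #6 = DE AF.
Offset 17: leading byte 0xF3 = 11110011 → 4-byte char #7 = F3 9D A9 A4.
Leading byte 0xF3 = 11110011 matches 11110xxx → 4-byte sequence.
Byte 1: 0xF3 = 11110011, payload 011 (3 bits).
Byte 2: 0x9D = 10011101 (10xxxxxx ✓), payload 011101.
Byte 3: 0xA9 = 10101001 (10xxxxxx ✓), payload 101001.
Byte 4: 0xA4 = 10100100 (10xxxxxx ✓), payload 100100.
Concatenate: 011011101101001100100 = 0xDDA64 (21 bits → U+DDA64).

U+DDA64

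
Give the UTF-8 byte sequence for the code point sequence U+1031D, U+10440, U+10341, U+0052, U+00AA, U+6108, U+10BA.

F0 90 8C 9D F0 90 91 80 F0 90 8D 81 52 C2 AA E6 84 88 E1 82 BA

U+1031D: 4-byte form → F0 90 8C 9D.
U+10440: 4-byte form → F0 90 91 80.
U+10341: 4-byte form → F0 90 8D 81.
U+0052: 1-byte form → 52.
U+00AA: 2-byte form → C2 AA.
U+6108: 3-byte form → E6 84 88.
U+10BA: 3-byte form → E1 82 BA.
Concatenated (21 bytes): F0 90 8C 9D F0 90 91 80 F0 90 8D 81 52 C2 AA E6 84 88 E1 82 BA.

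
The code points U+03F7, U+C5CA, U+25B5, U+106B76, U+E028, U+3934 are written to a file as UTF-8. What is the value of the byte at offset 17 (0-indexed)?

0xB4

U+03F7 → 2-byte form CF B7 at offsets 0–1.
U+C5CA → 3-byte form EC 97 8A at offsets 2–4.
U+25B5 → 3-byte form E2 96 B5 at offsets 5–7.
U+106B76 → 4-byte form F4 86 AD B6 at offsets 8–11.
U+E028 → 3-byte form EE 80 A8 at offsets 12–14.
U+3934 → 3-byte form E3 A4 B4 at offsets 15–17.
Offset 17 falls in char 6's range; it's byte 3 of E3 A4 B4 = 0xB4.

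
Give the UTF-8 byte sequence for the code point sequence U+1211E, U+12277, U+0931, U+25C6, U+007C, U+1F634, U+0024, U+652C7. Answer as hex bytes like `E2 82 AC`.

U+1211E: 4-byte form → F0 92 84 9E.
U+12277: 4-byte form → F0 92 89 B7.
U+0931: 3-byte form → E0 A4 B1.
U+25C6: 3-byte form → E2 97 86.
U+007C: 1-byte form → 7C.
U+1F634: 4-byte form → F0 9F 98 B4.
U+0024: 1-byte form → 24.
U+652C7: 4-byte form → F1 A5 8B 87.
Concatenated (24 bytes): F0 92 84 9E F0 92 89 B7 E0 A4 B1 E2 97 86 7C F0 9F 98 B4 24 F1 A5 8B 87.

F0 92 84 9E F0 92 89 B7 E0 A4 B1 E2 97 86 7C F0 9F 98 B4 24 F1 A5 8B 87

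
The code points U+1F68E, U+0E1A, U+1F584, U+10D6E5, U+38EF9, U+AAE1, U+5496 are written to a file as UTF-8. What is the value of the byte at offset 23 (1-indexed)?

1-indexed offset 23 is 0-indexed offset 22.
U+1F68E → 4-byte form F0 9F 9A 8E at offsets 0–3.
U+0E1A → 3-byte form E0 B8 9A at offsets 4–6.
U+1F584 → 4-byte form F0 9F 96 84 at offsets 7–10.
U+10D6E5 → 4-byte form F4 8D 9B A5 at offsets 11–14.
U+38EF9 → 4-byte form F0 B8 BB B9 at offsets 15–18.
U+AAE1 → 3-byte form EA AB A1 at offsets 19–21.
U+5496 → 3-byte form E5 92 96 at offsets 22–24.
Offset 22 falls in char 7's range; it's byte 1 of E5 92 96 = 0xE5.

0xE5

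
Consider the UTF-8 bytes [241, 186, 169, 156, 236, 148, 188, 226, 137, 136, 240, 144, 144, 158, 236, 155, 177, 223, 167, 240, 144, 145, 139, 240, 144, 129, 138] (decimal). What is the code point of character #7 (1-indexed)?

U+1044B

Offset 0: leading byte 0xF1 = 11110001 → 4-byte char #1 = F1 BA A9 9C.
Offset 4: leading byte 0xEC = 11101100 → 3-byte char #2 = EC 94 BC.
Offset 7: leading byte 0xE2 = 11100010 → 3-byte char #3 = E2 89 88.
Offset 10: leading byte 0xF0 = 11110000 → 4-byte char #4 = F0 90 90 9E.
Offset 14: leading byte 0xEC = 11101100 → 3-byte char #5 = EC 9B B1.
Offset 17: leading byte 0xDF = 11011111 → 2-byte char #6 = DF A7.
Offset 19: leading byte 0xF0 = 11110000 → 4-byte char #7 = F0 90 91 8B.
Leading byte 0xF0 = 11110000 matches 11110xxx → 4-byte sequence.
Byte 1: 0xF0 = 11110000, payload 000 (3 bits).
Byte 2: 0x90 = 10010000 (10xxxxxx ✓), payload 010000.
Byte 3: 0x91 = 10010001 (10xxxxxx ✓), payload 010001.
Byte 4: 0x8B = 10001011 (10xxxxxx ✓), payload 001011.
Concatenate: 000010000010001001011 = 0x1044B (21 bits → U+1044B).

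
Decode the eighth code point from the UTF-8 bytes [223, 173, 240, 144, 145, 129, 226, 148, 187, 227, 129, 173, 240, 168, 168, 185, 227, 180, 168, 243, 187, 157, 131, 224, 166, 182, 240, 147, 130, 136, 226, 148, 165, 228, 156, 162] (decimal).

Offset 0: leading byte 0xDF = 11011111 → 2-byte char #1 = DF AD.
Offset 2: leading byte 0xF0 = 11110000 → 4-byte char #2 = F0 90 91 81.
Offset 6: leading byte 0xE2 = 11100010 → 3-byte char #3 = E2 94 BB.
Offset 9: leading byte 0xE3 = 11100011 → 3-byte char #4 = E3 81 AD.
Offset 12: leading byte 0xF0 = 11110000 → 4-byte char #5 = F0 A8 A8 B9.
Offset 16: leading byte 0xE3 = 11100011 → 3-byte char #6 = E3 B4 A8.
Offset 19: leading byte 0xF3 = 11110011 → 4-byte char #7 = F3 BB 9D 83.
Offset 23: leading byte 0xE0 = 11100000 → 3-byte char #8 = E0 A6 B6.
Leading byte 0xE0 = 11100000 matches 1110xxxx → 3-byte sequence.
Byte 1: 0xE0 = 11100000, payload 0000 (4 bits).
Byte 2: 0xA6 = 10100110 (10xxxxxx ✓), payload 100110.
Byte 3: 0xB6 = 10110110 (10xxxxxx ✓), payload 110110.
Concatenate: 0000100110110110 = 0x9B6 (16 bits → U+09B6).

U+09B6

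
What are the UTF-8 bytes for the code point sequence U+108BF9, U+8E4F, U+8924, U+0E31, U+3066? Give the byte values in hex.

U+108BF9: 4-byte form → F4 88 AF B9.
U+8E4F: 3-byte form → E8 B9 8F.
U+8924: 3-byte form → E8 A4 A4.
U+0E31: 3-byte form → E0 B8 B1.
U+3066: 3-byte form → E3 81 A6.
Concatenated (16 bytes): F4 88 AF B9 E8 B9 8F E8 A4 A4 E0 B8 B1 E3 81 A6.

F4 88 AF B9 E8 B9 8F E8 A4 A4 E0 B8 B1 E3 81 A6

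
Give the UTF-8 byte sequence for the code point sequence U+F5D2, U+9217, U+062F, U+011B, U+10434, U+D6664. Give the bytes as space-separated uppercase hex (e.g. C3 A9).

EF 97 92 E9 88 97 D8 AF C4 9B F0 90 90 B4 F3 96 99 A4

U+F5D2: 3-byte form → EF 97 92.
U+9217: 3-byte form → E9 88 97.
U+062F: 2-byte form → D8 AF.
U+011B: 2-byte form → C4 9B.
U+10434: 4-byte form → F0 90 90 B4.
U+D6664: 4-byte form → F3 96 99 A4.
Concatenated (18 bytes): EF 97 92 E9 88 97 D8 AF C4 9B F0 90 90 B4 F3 96 99 A4.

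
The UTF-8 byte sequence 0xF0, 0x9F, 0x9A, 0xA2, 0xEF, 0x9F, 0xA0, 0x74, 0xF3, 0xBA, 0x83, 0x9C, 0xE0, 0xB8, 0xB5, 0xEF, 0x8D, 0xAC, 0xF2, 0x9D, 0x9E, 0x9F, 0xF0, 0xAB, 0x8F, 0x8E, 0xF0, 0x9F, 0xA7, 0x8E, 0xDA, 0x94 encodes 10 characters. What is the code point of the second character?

Offset 0: leading byte 0xF0 = 11110000 → 4-byte char #1 = F0 9F 9A A2.
Offset 4: leading byte 0xEF = 11101111 → 3-byte char #2 = EF 9F A0.
Leading byte 0xEF = 11101111 matches 1110xxxx → 3-byte sequence.
Byte 1: 0xEF = 11101111, payload 1111 (4 bits).
Byte 2: 0x9F = 10011111 (10xxxxxx ✓), payload 011111.
Byte 3: 0xA0 = 10100000 (10xxxxxx ✓), payload 100000.
Concatenate: 1111011111100000 = 0xF7E0 (16 bits → U+F7E0).

U+F7E0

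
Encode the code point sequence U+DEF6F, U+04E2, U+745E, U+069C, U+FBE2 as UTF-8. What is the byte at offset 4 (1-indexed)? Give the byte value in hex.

1-indexed offset 4 is 0-indexed offset 3.
U+DEF6F → 4-byte form F3 9E BD AF at offsets 0–3.
Offset 3 falls in char 1's range; it's byte 4 of F3 9E BD AF = 0xAF.

0xAF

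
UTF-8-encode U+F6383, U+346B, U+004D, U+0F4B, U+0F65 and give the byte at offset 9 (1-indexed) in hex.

0xE0

1-indexed offset 9 is 0-indexed offset 8.
U+F6383 → 4-byte form F3 B6 8E 83 at offsets 0–3.
U+346B → 3-byte form E3 91 AB at offsets 4–6.
U+004D → 1-byte form 4D at offsets 7–7.
U+0F4B → 3-byte form E0 BD 8B at offsets 8–10.
Offset 8 falls in char 4's range; it's byte 1 of E0 BD 8B = 0xE0.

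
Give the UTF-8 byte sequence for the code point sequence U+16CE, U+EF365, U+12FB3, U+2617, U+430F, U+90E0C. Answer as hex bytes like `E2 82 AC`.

E1 9B 8E F3 AF 8D A5 F0 92 BE B3 E2 98 97 E4 8C 8F F2 90 B8 8C

U+16CE: 3-byte form → E1 9B 8E.
U+EF365: 4-byte form → F3 AF 8D A5.
U+12FB3: 4-byte form → F0 92 BE B3.
U+2617: 3-byte form → E2 98 97.
U+430F: 3-byte form → E4 8C 8F.
U+90E0C: 4-byte form → F2 90 B8 8C.
Concatenated (21 bytes): E1 9B 8E F3 AF 8D A5 F0 92 BE B3 E2 98 97 E4 8C 8F F2 90 B8 8C.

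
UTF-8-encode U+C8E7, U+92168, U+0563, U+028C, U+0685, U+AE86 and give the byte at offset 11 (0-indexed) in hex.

0xDA

U+C8E7 → 3-byte form EC A3 A7 at offsets 0–2.
U+92168 → 4-byte form F2 92 85 A8 at offsets 3–6.
U+0563 → 2-byte form D5 A3 at offsets 7–8.
U+028C → 2-byte form CA 8C at offsets 9–10.
U+0685 → 2-byte form DA 85 at offsets 11–12.
Offset 11 falls in char 5's range; it's byte 1 of DA 85 = 0xDA.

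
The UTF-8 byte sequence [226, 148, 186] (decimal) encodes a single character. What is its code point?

Leading byte 0xE2 = 11100010 matches 1110xxxx → 3-byte sequence.
Byte 1: 0xE2 = 11100010, payload 0010 (4 bits).
Byte 2: 0x94 = 10010100 (10xxxxxx ✓), payload 010100.
Byte 3: 0xBA = 10111010 (10xxxxxx ✓), payload 111010.
Concatenate: 0010010100111010 = 0x253A (16 bits → U+253A).

U+253A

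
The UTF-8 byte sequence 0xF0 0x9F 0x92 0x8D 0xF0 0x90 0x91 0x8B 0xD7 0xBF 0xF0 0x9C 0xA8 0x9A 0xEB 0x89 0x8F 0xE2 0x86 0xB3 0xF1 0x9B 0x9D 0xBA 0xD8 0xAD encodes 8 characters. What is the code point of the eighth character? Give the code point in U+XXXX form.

Offset 0: leading byte 0xF0 = 11110000 → 4-byte char #1 = F0 9F 92 8D.
Offset 4: leading byte 0xF0 = 11110000 → 4-byte char #2 = F0 90 91 8B.
Offset 8: leading byte 0xD7 = 11010111 → 2-byte char #3 = D7 BF.
Offset 10: leading byte 0xF0 = 11110000 → 4-byte char #4 = F0 9C A8 9A.
Offset 14: leading byte 0xEB = 11101011 → 3-byte char #5 = EB 89 8F.
Offset 17: leading byte 0xE2 = 11100010 → 3-byte char #6 = E2 86 B3.
Offset 20: leading byte 0xF1 = 11110001 → 4-byte char #7 = F1 9B 9D BA.
Offset 24: leading byte 0xD8 = 11011000 → 2-byte char #8 = D8 AD.
Leading byte 0xD8 = 11011000 matches 110xxxxx → 2-byte sequence.
Byte 1: 0xD8 = 11011000, payload 11000 (5 bits).
Byte 2: 0xAD = 10101101 (10xxxxxx ✓), payload 101101.
Concatenate: 11000101101 = 0x62D (11 bits → U+062D).

U+062D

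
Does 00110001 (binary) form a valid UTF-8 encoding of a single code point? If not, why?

valid

Leading byte 0x31 = 00110001 → 1-byte form.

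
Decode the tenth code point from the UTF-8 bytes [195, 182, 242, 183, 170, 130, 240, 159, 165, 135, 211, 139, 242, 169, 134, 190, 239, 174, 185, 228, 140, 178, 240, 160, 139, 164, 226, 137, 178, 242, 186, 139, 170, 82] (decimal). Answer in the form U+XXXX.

U+BA2EA

Offset 0: leading byte 0xC3 = 11000011 → 2-byte char #1 = C3 B6.
Offset 2: leading byte 0xF2 = 11110010 → 4-byte char #2 = F2 B7 AA 82.
Offset 6: leading byte 0xF0 = 11110000 → 4-byte char #3 = F0 9F A5 87.
Offset 10: leading byte 0xD3 = 11010011 → 2-byte char #4 = D3 8B.
Offset 12: leading byte 0xF2 = 11110010 → 4-byte char #5 = F2 A9 86 BE.
Offset 16: leading byte 0xEF = 11101111 → 3-byte char #6 = EF AE B9.
Offset 19: leading byte 0xE4 = 11100100 → 3-byte char #7 = E4 8C B2.
Offset 22: leading byte 0xF0 = 11110000 → 4-byte char #8 = F0 A0 8B A4.
Offset 26: leading byte 0xE2 = 11100010 → 3-byte char #9 = E2 89 B2.
Offset 29: leading byte 0xF2 = 11110010 → 4-byte char #10 = F2 BA 8B AA.
Leading byte 0xF2 = 11110010 matches 11110xxx → 4-byte sequence.
Byte 1: 0xF2 = 11110010, payload 010 (3 bits).
Byte 2: 0xBA = 10111010 (10xxxxxx ✓), payload 111010.
Byte 3: 0x8B = 10001011 (10xxxxxx ✓), payload 001011.
Byte 4: 0xAA = 10101010 (10xxxxxx ✓), payload 101010.
Concatenate: 010111010001011101010 = 0xBA2EA (21 bits → U+BA2EA).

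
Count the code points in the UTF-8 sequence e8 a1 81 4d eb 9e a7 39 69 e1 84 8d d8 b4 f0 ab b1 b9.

8

Byte at offset 0: 0xE8 = 11101000 → 3-byte char (#1). Advance 3.
Byte at offset 3: 0x4D = 01001101 → 1-byte char (#2). Advance 1.
Byte at offset 4: 0xEB = 11101011 → 3-byte char (#3). Advance 3.
Byte at offset 7: 0x39 = 00111001 → 1-byte char (#4). Advance 1.
Byte at offset 8: 0x69 = 01101001 → 1-byte char (#5). Advance 1.
Byte at offset 9: 0xE1 = 11100001 → 3-byte char (#6). Advance 3.
Byte at offset 12: 0xD8 = 11011000 → 2-byte char (#7). Advance 2.
Byte at offset 14: 0xF0 = 11110000 → 4-byte char (#8). Advance 4.
Reached end at offset 18 after 8 code points.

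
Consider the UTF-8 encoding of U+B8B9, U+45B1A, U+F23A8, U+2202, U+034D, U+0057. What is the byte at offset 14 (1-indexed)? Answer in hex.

1-indexed offset 14 is 0-indexed offset 13.
U+B8B9 → 3-byte form EB A2 B9 at offsets 0–2.
U+45B1A → 4-byte form F1 85 AC 9A at offsets 3–6.
U+F23A8 → 4-byte form F3 B2 8E A8 at offsets 7–10.
U+2202 → 3-byte form E2 88 82 at offsets 11–13.
Offset 13 falls in char 4's range; it's byte 3 of E2 88 82 = 0x82.

0x82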